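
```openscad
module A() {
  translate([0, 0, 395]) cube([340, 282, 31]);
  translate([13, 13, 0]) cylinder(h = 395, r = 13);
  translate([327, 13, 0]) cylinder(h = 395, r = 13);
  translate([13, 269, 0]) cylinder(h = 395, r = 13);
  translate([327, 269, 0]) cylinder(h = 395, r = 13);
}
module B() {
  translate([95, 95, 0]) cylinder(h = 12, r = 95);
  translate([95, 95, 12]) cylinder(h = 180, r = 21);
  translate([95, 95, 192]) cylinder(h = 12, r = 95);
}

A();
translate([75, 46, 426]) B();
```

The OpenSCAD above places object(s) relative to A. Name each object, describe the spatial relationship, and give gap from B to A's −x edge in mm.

A is a stool. B is a spool. The spool is on top of the stool, centred. The gap from the spool to the stool's −x edge is 75 mm.

The spool's min-x is at 75; the stool's min-x is 0; gap = 75 mm.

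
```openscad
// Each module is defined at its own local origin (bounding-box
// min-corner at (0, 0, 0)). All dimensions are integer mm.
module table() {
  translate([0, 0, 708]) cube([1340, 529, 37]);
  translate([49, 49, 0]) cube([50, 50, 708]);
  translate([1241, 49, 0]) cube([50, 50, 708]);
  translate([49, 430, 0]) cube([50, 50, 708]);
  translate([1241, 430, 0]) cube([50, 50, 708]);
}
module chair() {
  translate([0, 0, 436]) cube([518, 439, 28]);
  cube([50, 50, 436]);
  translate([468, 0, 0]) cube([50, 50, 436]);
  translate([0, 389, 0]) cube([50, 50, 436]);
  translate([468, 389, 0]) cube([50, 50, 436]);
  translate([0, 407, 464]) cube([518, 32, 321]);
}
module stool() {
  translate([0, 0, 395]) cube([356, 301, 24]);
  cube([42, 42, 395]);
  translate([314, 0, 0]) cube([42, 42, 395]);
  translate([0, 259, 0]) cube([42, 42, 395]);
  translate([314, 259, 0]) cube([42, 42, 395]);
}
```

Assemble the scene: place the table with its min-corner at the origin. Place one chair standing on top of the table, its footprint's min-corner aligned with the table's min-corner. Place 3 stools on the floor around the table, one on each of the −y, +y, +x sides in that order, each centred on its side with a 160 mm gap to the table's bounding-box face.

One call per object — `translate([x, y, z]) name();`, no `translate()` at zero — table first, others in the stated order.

table();
translate([0, 0, 745]) chair();
translate([492, -461, 0]) stool();
translate([492, 689, 0]) stool();
translate([1500, 114, 0]) stool();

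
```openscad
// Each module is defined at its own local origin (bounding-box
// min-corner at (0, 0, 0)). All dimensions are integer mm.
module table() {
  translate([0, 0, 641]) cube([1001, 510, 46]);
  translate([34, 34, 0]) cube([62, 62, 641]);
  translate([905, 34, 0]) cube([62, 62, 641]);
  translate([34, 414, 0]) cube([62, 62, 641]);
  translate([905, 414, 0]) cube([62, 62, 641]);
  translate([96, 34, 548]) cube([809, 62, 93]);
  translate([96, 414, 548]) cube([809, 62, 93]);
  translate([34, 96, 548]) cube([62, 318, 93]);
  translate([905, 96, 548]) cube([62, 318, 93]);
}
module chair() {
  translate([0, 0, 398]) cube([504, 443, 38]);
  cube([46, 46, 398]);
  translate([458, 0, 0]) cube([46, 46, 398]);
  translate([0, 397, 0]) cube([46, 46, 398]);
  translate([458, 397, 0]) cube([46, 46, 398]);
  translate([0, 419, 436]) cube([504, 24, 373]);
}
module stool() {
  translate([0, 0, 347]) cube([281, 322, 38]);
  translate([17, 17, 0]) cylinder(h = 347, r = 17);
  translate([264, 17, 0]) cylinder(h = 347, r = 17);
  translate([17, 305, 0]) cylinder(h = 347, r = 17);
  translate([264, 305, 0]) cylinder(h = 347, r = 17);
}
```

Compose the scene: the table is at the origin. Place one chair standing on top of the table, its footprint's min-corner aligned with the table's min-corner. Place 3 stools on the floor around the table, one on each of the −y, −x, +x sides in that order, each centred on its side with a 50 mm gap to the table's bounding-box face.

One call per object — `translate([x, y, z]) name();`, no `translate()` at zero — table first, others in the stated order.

table();
translate([0, 0, 687]) chair();
translate([360, -372, 0]) stool();
translate([-331, 94, 0]) stool();
translate([1051, 94, 0]) stool();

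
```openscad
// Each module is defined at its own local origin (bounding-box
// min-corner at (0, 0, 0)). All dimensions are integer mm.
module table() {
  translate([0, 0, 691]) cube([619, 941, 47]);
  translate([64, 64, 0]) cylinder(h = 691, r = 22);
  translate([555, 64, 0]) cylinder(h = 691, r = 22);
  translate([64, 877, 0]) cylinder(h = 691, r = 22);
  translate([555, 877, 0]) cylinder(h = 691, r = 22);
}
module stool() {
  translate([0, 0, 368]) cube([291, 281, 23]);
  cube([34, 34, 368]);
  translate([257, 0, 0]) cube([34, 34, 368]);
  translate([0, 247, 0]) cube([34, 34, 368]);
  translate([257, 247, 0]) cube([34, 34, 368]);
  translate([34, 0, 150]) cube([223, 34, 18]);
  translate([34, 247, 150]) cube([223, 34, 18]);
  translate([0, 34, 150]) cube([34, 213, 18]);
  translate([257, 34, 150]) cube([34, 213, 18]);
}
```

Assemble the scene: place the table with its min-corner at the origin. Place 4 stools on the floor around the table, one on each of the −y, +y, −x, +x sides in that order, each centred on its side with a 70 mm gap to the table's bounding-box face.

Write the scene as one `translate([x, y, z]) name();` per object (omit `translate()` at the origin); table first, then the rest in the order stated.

table();
translate([164, -351, 0]) stool();
translate([164, 1011, 0]) stool();
translate([-361, 330, 0]) stool();
translate([689, 330, 0]) stool();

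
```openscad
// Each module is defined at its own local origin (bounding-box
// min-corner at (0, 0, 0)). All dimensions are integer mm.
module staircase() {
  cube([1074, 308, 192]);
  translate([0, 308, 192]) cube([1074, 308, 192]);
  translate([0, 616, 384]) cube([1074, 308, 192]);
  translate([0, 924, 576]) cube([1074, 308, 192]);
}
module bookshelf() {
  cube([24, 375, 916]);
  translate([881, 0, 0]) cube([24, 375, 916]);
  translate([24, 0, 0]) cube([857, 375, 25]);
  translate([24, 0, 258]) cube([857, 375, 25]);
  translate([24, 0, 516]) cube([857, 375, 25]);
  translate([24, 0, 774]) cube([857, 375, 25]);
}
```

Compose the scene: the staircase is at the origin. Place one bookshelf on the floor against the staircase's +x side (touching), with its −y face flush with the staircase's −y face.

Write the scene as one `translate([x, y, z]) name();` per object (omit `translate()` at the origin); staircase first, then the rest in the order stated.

staircase();
translate([1074, 0, 0]) bookshelf();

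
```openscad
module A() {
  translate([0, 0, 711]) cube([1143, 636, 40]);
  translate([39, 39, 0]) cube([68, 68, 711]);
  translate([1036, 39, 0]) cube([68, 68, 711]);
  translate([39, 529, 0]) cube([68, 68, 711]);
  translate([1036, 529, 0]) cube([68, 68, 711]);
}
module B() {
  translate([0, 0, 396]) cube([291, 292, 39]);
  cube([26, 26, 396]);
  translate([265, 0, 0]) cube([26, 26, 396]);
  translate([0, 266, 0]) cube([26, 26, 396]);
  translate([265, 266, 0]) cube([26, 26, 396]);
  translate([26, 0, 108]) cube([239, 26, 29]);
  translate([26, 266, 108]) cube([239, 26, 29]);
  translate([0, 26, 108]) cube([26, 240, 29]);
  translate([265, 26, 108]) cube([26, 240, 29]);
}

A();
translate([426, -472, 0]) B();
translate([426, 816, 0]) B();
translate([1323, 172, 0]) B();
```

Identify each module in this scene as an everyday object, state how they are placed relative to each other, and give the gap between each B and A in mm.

A is a table. B is a stool. Three stools sit around the table at the −y, +y, +x sides. The gap between each stool and the table is 180 mm.

Each stool's nearest face is 180 mm from the table's bounding box.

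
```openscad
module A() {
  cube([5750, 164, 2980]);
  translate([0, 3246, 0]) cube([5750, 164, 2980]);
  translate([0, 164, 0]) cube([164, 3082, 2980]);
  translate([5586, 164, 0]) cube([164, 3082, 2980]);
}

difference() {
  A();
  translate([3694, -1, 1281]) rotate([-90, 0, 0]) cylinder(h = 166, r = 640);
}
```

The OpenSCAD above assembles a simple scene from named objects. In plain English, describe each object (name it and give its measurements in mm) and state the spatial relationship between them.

A is the wall frame of a small rectangular building: four walls, each 2980 mm tall and 164 mm thick, enclosing a footprint 5750 mm (x) by 3410 mm (y) outside-to-outside, with no floor or roof. The front and back walls (the −y and +y sides) span the full width; the two side walls fit between them.

The house frame has a circular hole of radius 640 mm through its front wall, centred at (x = 3694, z = 1281).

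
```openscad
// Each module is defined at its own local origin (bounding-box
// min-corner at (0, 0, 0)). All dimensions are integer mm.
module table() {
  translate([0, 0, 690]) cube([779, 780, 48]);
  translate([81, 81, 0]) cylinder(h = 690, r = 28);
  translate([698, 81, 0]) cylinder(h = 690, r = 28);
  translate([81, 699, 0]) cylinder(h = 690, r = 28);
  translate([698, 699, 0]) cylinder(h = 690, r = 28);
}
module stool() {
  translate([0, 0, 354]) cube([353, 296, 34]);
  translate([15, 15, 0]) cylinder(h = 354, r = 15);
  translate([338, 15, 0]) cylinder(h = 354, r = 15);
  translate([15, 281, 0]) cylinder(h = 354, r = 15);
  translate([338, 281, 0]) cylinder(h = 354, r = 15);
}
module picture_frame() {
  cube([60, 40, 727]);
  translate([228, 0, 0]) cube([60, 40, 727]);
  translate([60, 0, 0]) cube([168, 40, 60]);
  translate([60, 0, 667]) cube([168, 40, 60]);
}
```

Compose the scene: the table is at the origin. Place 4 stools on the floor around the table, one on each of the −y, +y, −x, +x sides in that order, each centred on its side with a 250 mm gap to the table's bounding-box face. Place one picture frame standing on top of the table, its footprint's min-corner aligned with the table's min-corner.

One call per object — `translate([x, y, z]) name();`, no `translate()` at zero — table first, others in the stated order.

table();
translate([213, -546, 0]) stool();
translate([213, 1030, 0]) stool();
translate([-603, 242, 0]) stool();
translate([1029, 242, 0]) stool();
translate([0, 0, 738]) picture_frame();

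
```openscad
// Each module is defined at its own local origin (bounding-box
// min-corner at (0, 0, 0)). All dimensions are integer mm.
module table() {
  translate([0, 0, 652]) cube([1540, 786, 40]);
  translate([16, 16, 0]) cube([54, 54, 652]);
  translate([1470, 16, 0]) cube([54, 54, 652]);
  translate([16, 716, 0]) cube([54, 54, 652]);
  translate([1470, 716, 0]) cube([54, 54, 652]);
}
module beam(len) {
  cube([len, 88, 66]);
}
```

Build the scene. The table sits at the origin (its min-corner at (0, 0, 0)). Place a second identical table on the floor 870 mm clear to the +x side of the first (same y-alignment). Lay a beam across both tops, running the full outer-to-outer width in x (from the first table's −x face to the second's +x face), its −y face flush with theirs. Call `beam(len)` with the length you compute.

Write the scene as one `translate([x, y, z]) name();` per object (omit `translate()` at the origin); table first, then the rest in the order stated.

table();
translate([2410, 0, 0]) table();
translate([0, 0, 692]) beam(3950);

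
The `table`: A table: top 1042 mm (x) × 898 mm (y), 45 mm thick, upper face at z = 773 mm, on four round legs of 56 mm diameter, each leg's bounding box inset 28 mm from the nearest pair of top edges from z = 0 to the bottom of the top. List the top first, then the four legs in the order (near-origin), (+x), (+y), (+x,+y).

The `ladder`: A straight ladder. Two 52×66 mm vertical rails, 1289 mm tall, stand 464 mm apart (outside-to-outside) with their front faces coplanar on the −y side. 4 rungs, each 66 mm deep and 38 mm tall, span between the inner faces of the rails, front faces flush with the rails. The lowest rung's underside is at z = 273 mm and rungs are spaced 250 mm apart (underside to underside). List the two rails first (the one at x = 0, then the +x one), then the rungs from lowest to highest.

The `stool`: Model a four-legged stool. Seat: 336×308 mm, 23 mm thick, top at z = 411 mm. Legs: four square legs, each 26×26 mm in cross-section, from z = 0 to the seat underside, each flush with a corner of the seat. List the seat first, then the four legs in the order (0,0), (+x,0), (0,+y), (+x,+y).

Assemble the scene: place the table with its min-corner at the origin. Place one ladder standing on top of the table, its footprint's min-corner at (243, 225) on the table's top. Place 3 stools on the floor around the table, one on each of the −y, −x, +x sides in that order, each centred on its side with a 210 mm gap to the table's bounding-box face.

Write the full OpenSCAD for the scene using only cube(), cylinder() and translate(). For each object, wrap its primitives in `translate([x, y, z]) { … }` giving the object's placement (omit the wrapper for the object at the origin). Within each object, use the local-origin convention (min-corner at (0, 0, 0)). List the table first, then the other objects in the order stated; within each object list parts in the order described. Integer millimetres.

translate([0, 0, 728]) cube([1042, 898, 45]);
translate([56, 56, 0]) cylinder(h = 728, r = 28);
translate([986, 56, 0]) cylinder(h = 728, r = 28);
translate([56, 842, 0]) cylinder(h = 728, r = 28);
translate([986, 842, 0]) cylinder(h = 728, r = 28);
translate([243, 225, 773]) {
  cube([52, 66, 1289]);
  translate([412, 0, 0]) cube([52, 66, 1289]);
  translate([52, 0, 273]) cube([360, 66, 38]);
  translate([52, 0, 523]) cube([360, 66, 38]);
  translate([52, 0, 773]) cube([360, 66, 38]);
  translate([52, 0, 1023]) cube([360, 66, 38]);
}
translate([353, -518, 0]) {
  translate([0, 0, 388]) cube([336, 308, 23]);
  cube([26, 26, 388]);
  translate([310, 0, 0]) cube([26, 26, 388]);
  translate([0, 282, 0]) cube([26, 26, 388]);
  translate([310, 282, 0]) cube([26, 26, 388]);
}
translate([-546, 295, 0]) {
  translate([0, 0, 388]) cube([336, 308, 23]);
  cube([26, 26, 388]);
  translate([310, 0, 0]) cube([26, 26, 388]);
  translate([0, 282, 0]) cube([26, 26, 388]);
  translate([310, 282, 0]) cube([26, 26, 388]);
}
translate([1252, 295, 0]) {
  translate([0, 0, 388]) cube([336, 308, 23]);
  cube([26, 26, 388]);
  translate([310, 0, 0]) cube([26, 26, 388]);
  translate([0, 282, 0]) cube([26, 26, 388]);
  translate([310, 282, 0]) cube([26, 26, 388]);
}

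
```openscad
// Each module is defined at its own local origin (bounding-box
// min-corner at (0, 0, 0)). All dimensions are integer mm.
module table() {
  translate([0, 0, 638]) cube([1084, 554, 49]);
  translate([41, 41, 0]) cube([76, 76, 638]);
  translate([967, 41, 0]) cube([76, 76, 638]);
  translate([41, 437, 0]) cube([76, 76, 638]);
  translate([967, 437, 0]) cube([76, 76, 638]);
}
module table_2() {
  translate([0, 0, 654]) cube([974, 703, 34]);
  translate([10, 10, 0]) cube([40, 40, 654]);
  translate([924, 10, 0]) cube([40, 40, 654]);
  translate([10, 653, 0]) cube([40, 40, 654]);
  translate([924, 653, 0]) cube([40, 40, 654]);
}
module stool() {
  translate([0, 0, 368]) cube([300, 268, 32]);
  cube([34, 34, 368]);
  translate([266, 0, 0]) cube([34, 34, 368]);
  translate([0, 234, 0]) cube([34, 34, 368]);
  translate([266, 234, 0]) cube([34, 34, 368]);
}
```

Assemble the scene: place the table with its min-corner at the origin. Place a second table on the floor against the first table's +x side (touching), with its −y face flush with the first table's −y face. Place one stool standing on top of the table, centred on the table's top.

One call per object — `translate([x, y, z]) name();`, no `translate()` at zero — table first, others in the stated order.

table();
translate([1084, 0, 0]) table_2();
translate([392, 143, 687]) stool();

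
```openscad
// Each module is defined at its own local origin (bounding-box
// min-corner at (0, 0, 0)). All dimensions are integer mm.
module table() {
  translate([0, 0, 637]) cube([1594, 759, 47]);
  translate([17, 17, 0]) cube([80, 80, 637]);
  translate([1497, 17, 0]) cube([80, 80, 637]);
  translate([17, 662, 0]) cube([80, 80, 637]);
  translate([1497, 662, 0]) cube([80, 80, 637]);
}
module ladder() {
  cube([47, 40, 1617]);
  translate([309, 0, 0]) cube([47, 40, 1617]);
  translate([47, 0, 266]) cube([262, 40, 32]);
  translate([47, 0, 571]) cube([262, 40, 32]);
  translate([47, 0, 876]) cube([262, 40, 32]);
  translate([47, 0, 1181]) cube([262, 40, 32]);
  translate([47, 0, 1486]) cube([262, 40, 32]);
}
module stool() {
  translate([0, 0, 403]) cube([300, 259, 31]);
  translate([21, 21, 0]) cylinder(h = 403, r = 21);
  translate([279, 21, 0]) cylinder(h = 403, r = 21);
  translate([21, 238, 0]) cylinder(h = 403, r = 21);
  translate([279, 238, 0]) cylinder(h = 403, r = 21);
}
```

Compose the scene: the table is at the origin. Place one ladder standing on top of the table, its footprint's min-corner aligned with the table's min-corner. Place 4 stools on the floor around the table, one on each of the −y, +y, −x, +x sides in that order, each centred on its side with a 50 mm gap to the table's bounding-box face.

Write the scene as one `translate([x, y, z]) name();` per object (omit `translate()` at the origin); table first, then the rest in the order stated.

table();
translate([0, 0, 684]) ladder();
translate([647, -309, 0]) stool();
translate([647, 809, 0]) stool();
translate([-350, 250, 0]) stool();
translate([1644, 250, 0]) stool();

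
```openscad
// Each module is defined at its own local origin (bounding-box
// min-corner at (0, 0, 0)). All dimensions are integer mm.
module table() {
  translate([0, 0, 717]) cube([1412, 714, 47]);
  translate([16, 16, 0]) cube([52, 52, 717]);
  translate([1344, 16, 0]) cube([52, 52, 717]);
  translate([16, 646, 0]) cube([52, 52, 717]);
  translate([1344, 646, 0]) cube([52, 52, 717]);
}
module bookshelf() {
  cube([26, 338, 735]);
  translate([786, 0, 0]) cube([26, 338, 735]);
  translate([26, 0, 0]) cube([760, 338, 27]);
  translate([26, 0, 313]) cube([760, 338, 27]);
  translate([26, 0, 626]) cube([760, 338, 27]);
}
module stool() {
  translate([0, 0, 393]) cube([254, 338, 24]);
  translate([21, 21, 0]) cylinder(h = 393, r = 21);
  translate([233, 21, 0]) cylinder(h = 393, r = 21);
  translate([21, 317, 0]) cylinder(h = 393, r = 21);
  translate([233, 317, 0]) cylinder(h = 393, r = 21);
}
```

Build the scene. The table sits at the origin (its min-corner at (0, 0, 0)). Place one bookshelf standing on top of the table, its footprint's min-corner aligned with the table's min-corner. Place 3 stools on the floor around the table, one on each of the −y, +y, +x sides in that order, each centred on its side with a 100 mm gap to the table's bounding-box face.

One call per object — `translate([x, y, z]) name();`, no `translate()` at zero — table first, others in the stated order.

table();
translate([0, 0, 764]) bookshelf();
translate([579, -438, 0]) stool();
translate([579, 814, 0]) stool();
translate([1512, 188, 0]) stool();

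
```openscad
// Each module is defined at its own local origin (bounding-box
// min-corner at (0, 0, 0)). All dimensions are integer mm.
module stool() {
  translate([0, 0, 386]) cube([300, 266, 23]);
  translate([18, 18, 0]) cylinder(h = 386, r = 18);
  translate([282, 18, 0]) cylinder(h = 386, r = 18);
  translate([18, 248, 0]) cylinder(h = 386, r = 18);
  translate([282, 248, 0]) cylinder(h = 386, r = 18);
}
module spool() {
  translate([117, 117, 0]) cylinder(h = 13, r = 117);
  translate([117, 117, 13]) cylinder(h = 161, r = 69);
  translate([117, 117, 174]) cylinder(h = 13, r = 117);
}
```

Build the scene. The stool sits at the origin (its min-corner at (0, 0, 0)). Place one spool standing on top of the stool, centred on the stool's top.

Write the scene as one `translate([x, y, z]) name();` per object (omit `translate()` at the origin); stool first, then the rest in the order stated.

stool();
translate([33, 16, 409]) spool();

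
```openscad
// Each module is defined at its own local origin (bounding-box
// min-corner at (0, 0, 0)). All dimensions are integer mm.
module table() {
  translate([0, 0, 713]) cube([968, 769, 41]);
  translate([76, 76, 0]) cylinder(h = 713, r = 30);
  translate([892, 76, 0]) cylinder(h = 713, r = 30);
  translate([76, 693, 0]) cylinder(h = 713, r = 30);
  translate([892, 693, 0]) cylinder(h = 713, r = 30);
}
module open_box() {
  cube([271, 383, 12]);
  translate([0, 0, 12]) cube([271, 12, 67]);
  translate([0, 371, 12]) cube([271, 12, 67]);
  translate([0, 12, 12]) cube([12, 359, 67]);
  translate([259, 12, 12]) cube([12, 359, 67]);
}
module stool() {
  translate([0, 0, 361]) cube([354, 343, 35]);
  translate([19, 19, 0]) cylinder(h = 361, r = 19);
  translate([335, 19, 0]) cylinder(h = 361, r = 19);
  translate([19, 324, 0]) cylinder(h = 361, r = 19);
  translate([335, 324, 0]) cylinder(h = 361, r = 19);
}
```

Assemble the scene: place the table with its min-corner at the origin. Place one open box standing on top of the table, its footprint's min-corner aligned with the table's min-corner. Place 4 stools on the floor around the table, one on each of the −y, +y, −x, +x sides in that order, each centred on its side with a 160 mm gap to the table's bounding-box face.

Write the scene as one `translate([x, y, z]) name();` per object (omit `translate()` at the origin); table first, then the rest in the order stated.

table();
translate([0, 0, 754]) open_box();
translate([307, -503, 0]) stool();
translate([307, 929, 0]) stool();
translate([-514, 213, 0]) stool();
translate([1128, 213, 0]) stool();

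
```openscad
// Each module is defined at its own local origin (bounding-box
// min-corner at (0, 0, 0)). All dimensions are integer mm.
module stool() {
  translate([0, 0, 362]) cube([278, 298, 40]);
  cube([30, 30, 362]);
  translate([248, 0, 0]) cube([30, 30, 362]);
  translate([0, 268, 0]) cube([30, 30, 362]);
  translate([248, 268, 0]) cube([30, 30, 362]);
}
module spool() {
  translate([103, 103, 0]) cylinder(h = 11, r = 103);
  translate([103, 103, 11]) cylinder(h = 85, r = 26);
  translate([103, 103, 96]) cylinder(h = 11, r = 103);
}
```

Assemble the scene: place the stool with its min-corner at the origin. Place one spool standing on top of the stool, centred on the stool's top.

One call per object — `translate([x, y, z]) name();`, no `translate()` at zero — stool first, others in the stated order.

stool();
translate([36, 46, 402]) spool();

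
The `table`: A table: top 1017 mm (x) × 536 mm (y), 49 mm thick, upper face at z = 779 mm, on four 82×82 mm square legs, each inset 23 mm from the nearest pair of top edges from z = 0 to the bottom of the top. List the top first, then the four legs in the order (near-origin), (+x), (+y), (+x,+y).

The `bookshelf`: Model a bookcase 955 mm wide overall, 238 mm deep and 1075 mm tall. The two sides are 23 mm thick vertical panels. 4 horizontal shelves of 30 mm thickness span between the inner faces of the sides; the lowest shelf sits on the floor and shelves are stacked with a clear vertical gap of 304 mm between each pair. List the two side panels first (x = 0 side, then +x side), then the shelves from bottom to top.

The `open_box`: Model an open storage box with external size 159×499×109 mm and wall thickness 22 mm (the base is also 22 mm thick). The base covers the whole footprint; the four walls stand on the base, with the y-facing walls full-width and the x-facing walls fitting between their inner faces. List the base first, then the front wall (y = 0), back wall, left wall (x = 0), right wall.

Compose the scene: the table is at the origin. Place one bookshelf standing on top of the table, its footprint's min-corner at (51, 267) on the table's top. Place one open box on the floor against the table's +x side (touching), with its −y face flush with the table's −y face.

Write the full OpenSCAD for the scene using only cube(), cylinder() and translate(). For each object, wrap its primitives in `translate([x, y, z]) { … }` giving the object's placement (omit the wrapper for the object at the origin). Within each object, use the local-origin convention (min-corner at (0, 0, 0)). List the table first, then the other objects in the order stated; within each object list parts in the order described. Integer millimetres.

translate([0, 0, 730]) cube([1017, 536, 49]);
translate([23, 23, 0]) cube([82, 82, 730]);
translate([912, 23, 0]) cube([82, 82, 730]);
translate([23, 431, 0]) cube([82, 82, 730]);
translate([912, 431, 0]) cube([82, 82, 730]);
translate([51, 267, 779]) {
  cube([23, 238, 1075]);
  translate([932, 0, 0]) cube([23, 238, 1075]);
  translate([23, 0, 0]) cube([909, 238, 30]);
  translate([23, 0, 334]) cube([909, 238, 30]);
  translate([23, 0, 668]) cube([909, 238, 30]);
  translate([23, 0, 1002]) cube([909, 238, 30]);
}
translate([1017, 0, 0]) {
  cube([159, 499, 22]);
  translate([0, 0, 22]) cube([159, 22, 87]);
  translate([0, 477, 22]) cube([159, 22, 87]);
  translate([0, 22, 22]) cube([22, 455, 87]);
  translate([137, 22, 22]) cube([22, 455, 87]);
}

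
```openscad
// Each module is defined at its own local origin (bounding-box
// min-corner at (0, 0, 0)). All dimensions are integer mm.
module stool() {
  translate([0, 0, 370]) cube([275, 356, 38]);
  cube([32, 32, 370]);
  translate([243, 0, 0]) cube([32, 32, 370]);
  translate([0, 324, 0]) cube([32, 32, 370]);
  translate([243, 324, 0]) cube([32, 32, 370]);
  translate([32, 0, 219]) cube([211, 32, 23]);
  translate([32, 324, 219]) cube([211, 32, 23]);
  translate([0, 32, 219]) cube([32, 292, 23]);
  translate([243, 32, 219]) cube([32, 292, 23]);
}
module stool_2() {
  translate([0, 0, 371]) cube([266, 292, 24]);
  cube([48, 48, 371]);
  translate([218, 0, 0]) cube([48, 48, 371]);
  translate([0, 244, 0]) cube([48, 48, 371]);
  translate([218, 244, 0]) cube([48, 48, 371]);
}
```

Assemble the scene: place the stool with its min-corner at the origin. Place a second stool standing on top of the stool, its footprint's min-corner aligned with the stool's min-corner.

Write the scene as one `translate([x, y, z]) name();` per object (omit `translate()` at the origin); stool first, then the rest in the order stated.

stool();
translate([0, 0, 408]) stool_2();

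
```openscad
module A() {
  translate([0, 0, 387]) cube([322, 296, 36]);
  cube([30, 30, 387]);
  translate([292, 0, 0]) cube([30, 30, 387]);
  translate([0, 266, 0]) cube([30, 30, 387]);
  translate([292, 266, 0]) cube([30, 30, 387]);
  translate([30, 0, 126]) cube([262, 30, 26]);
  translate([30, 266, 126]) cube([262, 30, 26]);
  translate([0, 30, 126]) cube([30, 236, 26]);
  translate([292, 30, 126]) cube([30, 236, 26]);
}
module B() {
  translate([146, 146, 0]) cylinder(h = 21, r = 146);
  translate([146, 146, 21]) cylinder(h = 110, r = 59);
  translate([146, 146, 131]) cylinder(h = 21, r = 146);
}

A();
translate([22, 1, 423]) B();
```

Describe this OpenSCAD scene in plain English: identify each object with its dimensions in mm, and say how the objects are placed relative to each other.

A is a four-legged stool. The seat is a 322×296×36 mm slab whose top surface is at z = 423 mm; four square legs, each 30×30 mm in cross-section, run from the floor (z = 0) to the underside of the seat, each flush with a corner of the seat. Four stretchers, 30 mm wide and 26 mm tall, connect adjacent legs with their undersides at z = 126 mm, each running between the inner faces of the legs it joins and aligned with the legs' outer faces on the other axis.

B is a spool: two coaxial disc flanges of radius 146 mm and thickness 21 mm, joined by a core cylinder of radius 59 mm and height 110 mm. The lower flange rests on z = 0 and the three cylinders share a vertical axis.

The spool is on top of the stool.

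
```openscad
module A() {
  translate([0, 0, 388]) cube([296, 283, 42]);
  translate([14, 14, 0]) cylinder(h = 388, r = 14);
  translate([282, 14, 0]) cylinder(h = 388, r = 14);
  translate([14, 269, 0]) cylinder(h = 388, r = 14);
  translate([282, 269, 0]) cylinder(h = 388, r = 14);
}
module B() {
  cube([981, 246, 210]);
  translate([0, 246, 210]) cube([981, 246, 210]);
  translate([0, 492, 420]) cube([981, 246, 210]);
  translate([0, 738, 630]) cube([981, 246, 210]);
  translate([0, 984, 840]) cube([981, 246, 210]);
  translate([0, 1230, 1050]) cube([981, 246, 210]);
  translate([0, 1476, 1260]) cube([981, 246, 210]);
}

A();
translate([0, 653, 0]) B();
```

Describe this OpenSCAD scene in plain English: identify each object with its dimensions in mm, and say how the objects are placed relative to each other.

A is a four-legged stool. The seat is 296×283 mm, 42 mm thick, top at z = 430 mm. It stands on four round legs, each 28 mm in diameter, from z = 0 to the seat underside, each leg's axis is inset half a diameter from the nearest pair of seat edges (so the leg's bounding box is flush with the corner).

B is a run of 7 identical solid stair steps. Each tread is 981×246 mm and each step block is 210 mm high. Step 1 rests on the floor; step k is offset from step 1 by (k−1)×246 mm in y and (k−1)×210 mm in z.

The staircase is on the floor beside the stool on its +y side.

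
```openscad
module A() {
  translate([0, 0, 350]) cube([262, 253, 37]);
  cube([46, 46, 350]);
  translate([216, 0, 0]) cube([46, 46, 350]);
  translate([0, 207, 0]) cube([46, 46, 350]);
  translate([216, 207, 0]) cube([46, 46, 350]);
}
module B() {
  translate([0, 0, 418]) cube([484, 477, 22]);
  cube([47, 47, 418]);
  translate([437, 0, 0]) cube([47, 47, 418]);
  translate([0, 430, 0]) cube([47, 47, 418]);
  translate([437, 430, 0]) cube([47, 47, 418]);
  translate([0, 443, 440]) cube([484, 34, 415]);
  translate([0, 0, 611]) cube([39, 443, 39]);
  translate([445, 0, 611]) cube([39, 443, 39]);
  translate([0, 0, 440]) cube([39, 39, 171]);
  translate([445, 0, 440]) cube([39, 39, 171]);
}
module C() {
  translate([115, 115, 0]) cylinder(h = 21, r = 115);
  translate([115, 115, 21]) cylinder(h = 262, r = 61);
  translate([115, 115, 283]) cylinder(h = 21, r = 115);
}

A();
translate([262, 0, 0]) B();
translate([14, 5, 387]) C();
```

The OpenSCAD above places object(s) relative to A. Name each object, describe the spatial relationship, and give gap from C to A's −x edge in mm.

A is a stool. B is a chair. C is a spool. The chair is against the stool's +x side, with their −y faces flush. The spool is on top of the stool. The gap from the spool to the stool's −x edge is 14 mm.

The spool's min-x is at 14; the stool's min-x is 0; gap = 14 mm.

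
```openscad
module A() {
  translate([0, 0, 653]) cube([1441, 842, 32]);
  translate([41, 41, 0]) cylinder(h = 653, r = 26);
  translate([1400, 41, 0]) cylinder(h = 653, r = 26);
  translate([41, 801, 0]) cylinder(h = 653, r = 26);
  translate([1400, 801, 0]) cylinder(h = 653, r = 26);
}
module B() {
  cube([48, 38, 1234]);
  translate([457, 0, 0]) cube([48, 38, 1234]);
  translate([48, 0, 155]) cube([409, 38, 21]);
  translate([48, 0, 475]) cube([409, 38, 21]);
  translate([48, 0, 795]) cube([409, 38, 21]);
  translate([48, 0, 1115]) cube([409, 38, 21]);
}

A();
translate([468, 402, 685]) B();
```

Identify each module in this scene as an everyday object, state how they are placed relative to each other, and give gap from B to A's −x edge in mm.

A is a table. B is a ladder. The ladder is on top of the table, centred. The gap from the ladder to the table's −x edge is 468 mm.

The ladder's min-x is at 468; the table's min-x is 0; gap = 468 mm.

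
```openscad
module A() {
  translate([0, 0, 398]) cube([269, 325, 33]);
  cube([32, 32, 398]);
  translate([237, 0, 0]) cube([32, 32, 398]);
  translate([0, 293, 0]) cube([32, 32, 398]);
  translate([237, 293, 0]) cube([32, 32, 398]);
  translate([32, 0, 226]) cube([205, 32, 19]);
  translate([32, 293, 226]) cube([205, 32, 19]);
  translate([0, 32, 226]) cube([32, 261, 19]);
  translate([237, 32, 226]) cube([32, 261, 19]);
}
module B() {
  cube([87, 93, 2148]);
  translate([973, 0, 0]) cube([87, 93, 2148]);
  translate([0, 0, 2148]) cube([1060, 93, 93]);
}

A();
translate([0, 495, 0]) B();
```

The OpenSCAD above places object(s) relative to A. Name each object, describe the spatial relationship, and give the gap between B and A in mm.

The door frame's nearest face is 170 mm from the stool's +y face.

A is a stool. B is a door frame. The door frame is on the floor beside the stool on its +y side. The gap between the door frame and the stool is 170 mm.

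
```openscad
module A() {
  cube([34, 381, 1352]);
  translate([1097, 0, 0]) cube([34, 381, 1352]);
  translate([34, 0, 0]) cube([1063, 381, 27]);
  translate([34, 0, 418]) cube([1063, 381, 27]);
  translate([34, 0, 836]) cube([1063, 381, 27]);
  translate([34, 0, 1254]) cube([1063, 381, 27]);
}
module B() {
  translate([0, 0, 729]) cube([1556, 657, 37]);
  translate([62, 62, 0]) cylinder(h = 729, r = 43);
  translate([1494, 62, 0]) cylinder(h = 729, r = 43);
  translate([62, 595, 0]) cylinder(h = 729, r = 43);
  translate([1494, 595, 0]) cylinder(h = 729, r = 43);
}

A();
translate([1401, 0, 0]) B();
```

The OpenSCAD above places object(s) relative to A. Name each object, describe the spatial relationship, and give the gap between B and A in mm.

A is a bookshelf. B is a table. The table is on the floor beside the bookshelf on its +x side. The gap between the table and the bookshelf is 270 mm.

The table's nearest face is 270 mm from the bookshelf's +x face.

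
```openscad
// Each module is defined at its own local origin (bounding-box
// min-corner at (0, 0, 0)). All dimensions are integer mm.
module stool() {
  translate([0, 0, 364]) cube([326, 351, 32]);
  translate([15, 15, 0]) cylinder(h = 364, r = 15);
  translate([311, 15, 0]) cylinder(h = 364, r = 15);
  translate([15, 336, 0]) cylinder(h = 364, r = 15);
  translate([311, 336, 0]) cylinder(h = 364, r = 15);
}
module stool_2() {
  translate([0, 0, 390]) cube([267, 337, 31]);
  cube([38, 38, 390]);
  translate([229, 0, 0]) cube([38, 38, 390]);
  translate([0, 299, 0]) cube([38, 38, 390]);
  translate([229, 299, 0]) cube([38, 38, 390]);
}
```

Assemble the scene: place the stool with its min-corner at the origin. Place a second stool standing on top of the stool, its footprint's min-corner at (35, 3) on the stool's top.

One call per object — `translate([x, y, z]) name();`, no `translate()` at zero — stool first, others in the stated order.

stool();
translate([35, 3, 396]) stool_2();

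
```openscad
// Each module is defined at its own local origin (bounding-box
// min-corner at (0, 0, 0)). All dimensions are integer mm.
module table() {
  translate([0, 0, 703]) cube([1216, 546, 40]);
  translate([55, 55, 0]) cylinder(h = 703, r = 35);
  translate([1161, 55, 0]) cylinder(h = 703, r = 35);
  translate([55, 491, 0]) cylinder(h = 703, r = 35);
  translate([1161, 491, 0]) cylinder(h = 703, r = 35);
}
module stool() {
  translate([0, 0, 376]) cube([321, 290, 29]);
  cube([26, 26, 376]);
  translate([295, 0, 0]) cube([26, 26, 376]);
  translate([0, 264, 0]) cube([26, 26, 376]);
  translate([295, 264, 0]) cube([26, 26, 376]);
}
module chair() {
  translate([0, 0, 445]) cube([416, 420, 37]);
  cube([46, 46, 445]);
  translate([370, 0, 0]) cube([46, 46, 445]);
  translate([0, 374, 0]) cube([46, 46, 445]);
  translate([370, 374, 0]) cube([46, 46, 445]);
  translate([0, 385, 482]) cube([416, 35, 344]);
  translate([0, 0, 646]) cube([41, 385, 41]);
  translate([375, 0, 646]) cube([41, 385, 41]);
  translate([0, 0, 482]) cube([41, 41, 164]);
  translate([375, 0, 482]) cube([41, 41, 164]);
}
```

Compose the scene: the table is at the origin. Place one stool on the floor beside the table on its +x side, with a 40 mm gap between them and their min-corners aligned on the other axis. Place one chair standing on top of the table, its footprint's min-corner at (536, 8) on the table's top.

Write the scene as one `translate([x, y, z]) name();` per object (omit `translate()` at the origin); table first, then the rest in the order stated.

table();
translate([1256, 0, 0]) stool();
translate([536, 8, 743]) chair();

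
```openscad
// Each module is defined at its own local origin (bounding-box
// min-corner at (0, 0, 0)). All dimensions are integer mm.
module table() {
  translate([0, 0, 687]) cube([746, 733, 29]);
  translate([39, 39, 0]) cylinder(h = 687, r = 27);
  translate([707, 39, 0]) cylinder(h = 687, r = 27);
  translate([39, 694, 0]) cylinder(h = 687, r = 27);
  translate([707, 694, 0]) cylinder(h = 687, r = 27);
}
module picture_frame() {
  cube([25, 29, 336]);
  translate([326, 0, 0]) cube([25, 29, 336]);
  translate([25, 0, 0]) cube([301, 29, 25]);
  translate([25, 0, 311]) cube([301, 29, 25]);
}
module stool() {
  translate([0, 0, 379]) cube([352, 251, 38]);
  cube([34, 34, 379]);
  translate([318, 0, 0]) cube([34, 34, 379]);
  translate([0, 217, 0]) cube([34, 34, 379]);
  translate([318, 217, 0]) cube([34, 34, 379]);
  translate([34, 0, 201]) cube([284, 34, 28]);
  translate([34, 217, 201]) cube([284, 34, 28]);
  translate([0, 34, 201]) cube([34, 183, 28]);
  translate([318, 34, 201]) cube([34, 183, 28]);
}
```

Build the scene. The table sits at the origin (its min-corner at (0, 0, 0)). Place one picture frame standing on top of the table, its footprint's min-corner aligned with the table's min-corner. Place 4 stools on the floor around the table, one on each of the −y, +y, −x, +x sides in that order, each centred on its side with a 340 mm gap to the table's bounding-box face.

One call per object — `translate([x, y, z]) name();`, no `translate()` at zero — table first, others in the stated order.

table();
translate([0, 0, 716]) picture_frame();
translate([197, -591, 0]) stool();
translate([197, 1073, 0]) stool();
translate([-692, 241, 0]) stool();
translate([1086, 241, 0]) stool();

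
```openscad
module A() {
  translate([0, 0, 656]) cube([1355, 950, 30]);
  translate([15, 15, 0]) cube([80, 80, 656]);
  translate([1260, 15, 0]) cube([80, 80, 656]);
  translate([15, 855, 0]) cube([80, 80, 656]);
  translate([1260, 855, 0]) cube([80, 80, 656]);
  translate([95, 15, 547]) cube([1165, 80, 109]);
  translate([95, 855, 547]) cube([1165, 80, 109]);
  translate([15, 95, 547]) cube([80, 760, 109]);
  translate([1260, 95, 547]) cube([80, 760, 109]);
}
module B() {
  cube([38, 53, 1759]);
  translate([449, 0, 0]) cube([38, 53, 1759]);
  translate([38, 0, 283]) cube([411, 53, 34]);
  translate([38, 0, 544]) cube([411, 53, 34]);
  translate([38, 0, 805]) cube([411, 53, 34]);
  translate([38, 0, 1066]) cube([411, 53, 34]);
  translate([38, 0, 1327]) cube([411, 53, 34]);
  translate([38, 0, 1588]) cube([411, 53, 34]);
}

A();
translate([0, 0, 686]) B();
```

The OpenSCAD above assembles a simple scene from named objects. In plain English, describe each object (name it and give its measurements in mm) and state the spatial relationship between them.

A is a rectangular dining table. The top is 1355×950×30 mm with its upper surface at z = 686 mm. It stands on four 80×80 mm square legs, each inset 15 mm from the nearest pair of top edges, running from the floor to the underside of the top. Four apron rails, 80 mm thick and 109 mm tall, run between adjacent legs with their top edges flush with the underside of the top and their outer faces flush with the legs' outer faces.

B is a straight ladder. Two 38×53 mm vertical rails, 1759 mm tall, stand 487 mm apart (outside-to-outside) with their front faces coplanar on the −y side. 6 rungs, each 53 mm deep and 34 mm tall, span between the inner faces of the rails, front faces flush with the rails. The lowest rung's underside is at z = 283 mm and rungs are spaced 261 mm apart (underside to underside).

The ladder is on top of the table.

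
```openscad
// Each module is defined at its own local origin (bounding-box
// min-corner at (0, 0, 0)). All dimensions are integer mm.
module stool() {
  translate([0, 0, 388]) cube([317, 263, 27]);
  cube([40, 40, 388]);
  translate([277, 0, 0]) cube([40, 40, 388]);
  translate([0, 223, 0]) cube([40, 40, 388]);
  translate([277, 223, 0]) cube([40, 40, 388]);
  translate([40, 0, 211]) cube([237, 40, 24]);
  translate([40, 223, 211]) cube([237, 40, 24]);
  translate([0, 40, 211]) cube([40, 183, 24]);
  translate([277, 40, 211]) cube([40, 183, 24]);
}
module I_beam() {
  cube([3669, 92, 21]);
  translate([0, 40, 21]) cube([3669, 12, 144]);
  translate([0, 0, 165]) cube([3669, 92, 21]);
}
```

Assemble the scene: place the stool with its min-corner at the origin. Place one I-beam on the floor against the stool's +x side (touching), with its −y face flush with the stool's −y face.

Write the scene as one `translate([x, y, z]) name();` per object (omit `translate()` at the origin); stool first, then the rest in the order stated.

stool();
translate([317, 0, 0]) I_beam();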